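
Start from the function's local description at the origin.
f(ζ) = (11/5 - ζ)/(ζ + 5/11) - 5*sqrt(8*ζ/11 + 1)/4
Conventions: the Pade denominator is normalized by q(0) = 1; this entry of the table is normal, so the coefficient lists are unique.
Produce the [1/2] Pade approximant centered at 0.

Taylor coefficients needed (expand at 0): a_0 = 359/100, a_1 = -18291/1375, a_2 = 2143836/75625, a_3 = -258772906/4159375.
Write the denominator as Q(ζ) = 1 + q1*ζ + q2*ζ^2. Requiring Q*f - P = O(ζ^4) with deg P <= 1 kills the coefficients of ζ^2..ζ^3 in Q*f:
  ζ^2: a_2 + q1*a_1 + q2*a_0 = 0, i.e. 2143836/75625 + (-18291/1375)*q1 + (359/100)*q2 = 0.
  ζ^3: a_3 + q1*a_2 + q2*a_1 = 0, i.e. -258772906/4159375 + (2143836/75625)*q1 + (-18291/1375)*q2 = 0.
Solving this linear system: q1 = 1279042877/625466160, q2 = -36581981/114668796.
The numerator is Q*f truncated at degree 1: P0 = a_0 = 359/100; P1 = a_1 + q1*a_0 = -14914112381/2501864640.

The Pade approximant has numerator coefficients [359/100, -14914112381/2501864640]; denominator coefficients [1, 1279042877/625466160, -36581981/114668796].


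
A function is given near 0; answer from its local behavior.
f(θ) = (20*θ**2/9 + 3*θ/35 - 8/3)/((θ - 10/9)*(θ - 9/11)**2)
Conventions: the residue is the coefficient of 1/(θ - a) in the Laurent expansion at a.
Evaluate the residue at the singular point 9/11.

At the order-2 pole 9/11 set g(θ) = (θ - (9/11))^2*f(θ) = (20*θ**2/9 + 3*θ/35 - 8/3)/(θ - 10/9).
Order-2 pole: residue = g'(a); g'(9/11) = 1278/5887, so the residue is 1278/5887.

The residue is 1278/5887.


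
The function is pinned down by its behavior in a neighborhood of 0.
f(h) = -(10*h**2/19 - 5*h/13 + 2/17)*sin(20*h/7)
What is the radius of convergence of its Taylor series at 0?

The radius of convergence is infinite.

The factor -sin(20*h/7) is entire and contributes no finite singular point.
The polynomial part has no poles.
No finite singular points: the Taylor series at 0 converges everywhere.


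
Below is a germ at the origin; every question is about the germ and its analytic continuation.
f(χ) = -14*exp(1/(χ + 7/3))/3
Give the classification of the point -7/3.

The exponent 1/(χ - (-7/3)) has a pole at -7/3, so exp(1/(χ - (-7/3))) takes every nonzero value near it: an essential singularity (not a pole of any order).

The point is an essential singularity.


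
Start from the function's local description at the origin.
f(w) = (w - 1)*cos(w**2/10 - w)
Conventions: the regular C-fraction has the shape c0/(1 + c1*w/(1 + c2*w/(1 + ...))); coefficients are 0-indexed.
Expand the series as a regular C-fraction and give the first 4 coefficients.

The regular C-fraction coefficients are [-1, 1, -3/2, 17/30].

Taylor coefficients (expand at 0): a_0 = -1, a_1 = 1, a_2 = 1/2, a_3 = -3/5.
c0 = a_0 = -1. Peel one level at a time: if S = 1 + c*w/S' with S'(0) = 1, then c is the w-coefficient of S and S' = c*w/(S - 1).
S_1 = c0/f = 1 + (1)*w + (3/2)*w^2 + ...; c1 = 1.
S_2 = c1*w/(S_1 - 1) = 1 + (-3/2)*w + (17/20)*w^2 + ...; c2 = -3/2.
S_3 = c2*w/(S_2 - 1) = 1 + (17/30)*w + ...; c3 = 17/30.


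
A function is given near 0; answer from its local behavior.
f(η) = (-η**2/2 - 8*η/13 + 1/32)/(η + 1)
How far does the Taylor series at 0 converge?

The radius of convergence is 1.

Denominator factor (η + 1): pole of order 1 at -1, modulus 1.
The radius of convergence is the smallest modulus among the singular points: 1.


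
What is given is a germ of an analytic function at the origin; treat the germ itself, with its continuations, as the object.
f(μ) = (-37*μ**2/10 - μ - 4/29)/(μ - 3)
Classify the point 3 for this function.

The denominator factor μ - 3 vanishes at 3 and appears to the power 1; the numerator there equals -10567/290, nonzero, and no other factor vanishes.
Hence a pole whose order is the multiplicity, 1.

The point is a pole of order 1.


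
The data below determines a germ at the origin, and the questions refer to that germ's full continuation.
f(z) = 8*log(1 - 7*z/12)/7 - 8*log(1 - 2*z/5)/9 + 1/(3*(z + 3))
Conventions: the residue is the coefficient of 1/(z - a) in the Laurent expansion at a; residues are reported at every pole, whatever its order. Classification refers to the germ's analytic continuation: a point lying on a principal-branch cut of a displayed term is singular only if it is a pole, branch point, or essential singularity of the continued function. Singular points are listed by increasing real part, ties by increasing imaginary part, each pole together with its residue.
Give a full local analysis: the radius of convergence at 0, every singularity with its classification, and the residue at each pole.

Denominator factor (z + 3): pole of order 1 at -3, modulus 3.
Branch term (8/7)*log(1 - z/(12/7)): its argument vanishes at z = 12/7, a logarithmic branch point, modulus 12/7.
Branch term (-8/9)*log(1 - z/(5/2)): its argument vanishes at z = 5/2, a logarithmic branch point, modulus 5/2.
The radius of convergence is the smallest modulus among the singular points: 12/7.
The branch terms are analytic at -3 and contribute nothing to the residue; only the rational part matters.
At the order-1 pole -3 set g(z) = (z - (-3))*(rational part) = 1/3.
Simple pole: residue = g(a) at a = -3, which is 1/3.
List the singular points by increasing real part (a conjugate pair: the negative imaginary part first).

Radius of convergence at 0: 12/7.
At -3: a pole of order 1; residue 1/3.
At 12/7: a logarithmic branch point.
At 5/2: a logarithmic branch point.


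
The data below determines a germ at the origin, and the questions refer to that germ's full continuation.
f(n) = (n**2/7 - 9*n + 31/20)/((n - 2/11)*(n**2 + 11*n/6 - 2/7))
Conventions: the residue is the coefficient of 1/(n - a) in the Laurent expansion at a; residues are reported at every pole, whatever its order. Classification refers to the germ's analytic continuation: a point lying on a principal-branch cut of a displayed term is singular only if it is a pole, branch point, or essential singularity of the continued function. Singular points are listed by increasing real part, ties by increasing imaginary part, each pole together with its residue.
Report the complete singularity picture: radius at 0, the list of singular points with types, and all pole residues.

Radius of convergence at 0: -11/12 + (1/84)*sqrt(7945).
At -11/12 - (1/84)*sqrt(7945): a pole of order 1; residue 33143/57400 + (550583/13029800)*sqrt(7945).
At -11/12 + (1/84)*sqrt(7945): a pole of order 1; residue 33143/57400 - (550583/13029800)*sqrt(7945).
At 2/11: a pole of order 1; residue -4149/4100.

Denominator factor (n**2 + 11*n/6 - 2/7): discriminant 1135/252, real irrational roots -11/12 + (1/84)*sqrt(7945) and -11/12 - (1/84)*sqrt(7945); poles of order 1, moduli -11/12 + (1/84)*sqrt(7945) and 11/12 + (1/84)*sqrt(7945).
Denominator factor (n - 2/11): pole of order 1 at 2/11, modulus 2/11.
The radius of convergence is the smallest modulus among the singular points: -11/12 + (1/84)*sqrt(7945).
The factor n**2 + 11*n/6 - 2/7 splits as (n - a)(n - a') with a = -11/12 - (1/84)*sqrt(7945), a' = -11/12 + (1/84)*sqrt(7945). At the order-1 pole a set g(n) = (n - a)*f(n) = [(n**2/7 - 9*n + 31/20)/(n - 2/11)] / (n - a').
Simple pole: residue = g(a) at a = -11/12 - (1/84)*sqrt(7945), which is 33143/57400 + (550583/13029800)*sqrt(7945).
The factor n**2 + 11*n/6 - 2/7 splits as (n - a)(n - a') with a = -11/12 + (1/84)*sqrt(7945), a' = -11/12 - (1/84)*sqrt(7945). At the order-1 pole a set g(n) = (n - a)*f(n) = [(n**2/7 - 9*n + 31/20)/(n - 2/11)] / (n - a').
Simple pole: residue = g(a) at a = -11/12 + (1/84)*sqrt(7945), which is 33143/57400 - (550583/13029800)*sqrt(7945).
At the order-1 pole 2/11 set g(n) = (n - (2/11))*f(n) = (n**2/7 - 9*n + 31/20)/(n**2 + 11*n/6 - 2/7).
Simple pole: residue = g(a) at a = 2/11, which is -4149/4100.
List the singular points by increasing real part (a conjugate pair: the negative imaginary part first).


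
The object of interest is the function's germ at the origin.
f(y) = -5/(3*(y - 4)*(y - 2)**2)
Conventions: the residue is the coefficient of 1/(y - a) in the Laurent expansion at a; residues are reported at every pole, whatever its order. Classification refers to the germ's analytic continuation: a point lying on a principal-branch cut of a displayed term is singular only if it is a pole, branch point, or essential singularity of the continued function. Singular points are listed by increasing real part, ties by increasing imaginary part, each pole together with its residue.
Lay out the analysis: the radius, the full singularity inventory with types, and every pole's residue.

Denominator factor (y - 4): pole of order 1 at 4, modulus 4.
Denominator factor (y - 2)^2: pole of order 2 at 2, modulus 2.
The radius of convergence is the smallest modulus among the singular points: 2.
At the order-2 pole 2 set g(y) = (y - (2))^2*f(y) = -5/(3*(y - 4)).
Order-2 pole: residue = g'(a); g'(2) = 5/12, so the residue is 5/12.
At the order-1 pole 4 set g(y) = (y - (4))*f(y) = -5/(3*(y - 2)**2).
Simple pole: residue = g(a) at a = 4, which is -5/12.
List the singular points by increasing real part (a conjugate pair: the negative imaginary part first).

Radius of convergence at 0: 2.
At 2: a pole of order 2; residue 5/12.
At 4: a pole of order 1; residue -5/12.


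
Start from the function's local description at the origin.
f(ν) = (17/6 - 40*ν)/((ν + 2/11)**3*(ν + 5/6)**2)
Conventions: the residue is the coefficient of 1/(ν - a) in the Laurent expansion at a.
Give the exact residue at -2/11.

At the order-3 pole -2/11 set g(ν) = (ν - (-2/11))^3*f(ν) = (17/6 - 40*ν)/(ν + 5/6)**2.
Order-3 pole: residue = g''(a)/2; g''(-2/11) = 3128531472/3418801, so the residue is 1564265736/3418801.

The residue is 1564265736/3418801.


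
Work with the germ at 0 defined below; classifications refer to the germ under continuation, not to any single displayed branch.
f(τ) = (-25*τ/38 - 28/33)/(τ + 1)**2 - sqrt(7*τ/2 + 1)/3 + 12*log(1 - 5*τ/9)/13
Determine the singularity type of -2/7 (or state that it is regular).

The term (-1/3)*sqrt(1 - τ/(-2/7)) has argument 1 - -2/7/(-2/7) = 0 at -2/7: a square-root (algebraic, two-sheeted) branch point; the remaining terms are analytic or single-valued there.

The point is an algebraic (square-root) branch point.


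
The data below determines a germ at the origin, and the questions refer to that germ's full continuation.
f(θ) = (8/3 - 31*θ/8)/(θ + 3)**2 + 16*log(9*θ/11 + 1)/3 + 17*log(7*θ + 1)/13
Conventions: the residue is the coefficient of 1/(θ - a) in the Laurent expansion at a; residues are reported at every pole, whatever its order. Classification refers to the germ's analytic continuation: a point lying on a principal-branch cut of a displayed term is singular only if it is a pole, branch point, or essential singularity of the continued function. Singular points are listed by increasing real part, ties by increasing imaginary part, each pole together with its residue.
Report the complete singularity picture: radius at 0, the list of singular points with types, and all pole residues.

Denominator factor (θ + 3)^2: pole of order 2 at -3, modulus 3.
Branch term (17/13)*log(1 - θ/(-1/7)): its argument vanishes at θ = -1/7, a logarithmic branch point, modulus 1/7.
Branch term (16/3)*log(1 - θ/(-11/9)): its argument vanishes at θ = -11/9, a logarithmic branch point, modulus 11/9.
The radius of convergence is the smallest modulus among the singular points: 1/7.
The branch terms are analytic at -3 and contribute nothing to the residue; only the rational part matters.
At the order-2 pole -3 set g(θ) = (θ - (-3))^2*(rational part) = 8/3 - 31*θ/8.
Order-2 pole: residue = g'(a); g'(-3) = -31/8, so the residue is -31/8.
List the singular points by increasing real part (a conjugate pair: the negative imaginary part first).

Radius of convergence at 0: 1/7.
At -3: a pole of order 2; residue -31/8.
At -11/9: a logarithmic branch point.
At -1/7: a logarithmic branch point.


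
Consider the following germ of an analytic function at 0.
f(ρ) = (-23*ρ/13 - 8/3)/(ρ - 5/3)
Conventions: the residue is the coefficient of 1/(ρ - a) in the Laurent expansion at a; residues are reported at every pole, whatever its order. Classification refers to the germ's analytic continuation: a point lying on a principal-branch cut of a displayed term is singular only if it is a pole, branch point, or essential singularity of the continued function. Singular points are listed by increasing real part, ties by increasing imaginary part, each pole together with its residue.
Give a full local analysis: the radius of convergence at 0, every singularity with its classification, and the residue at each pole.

Denominator factor (ρ - 5/3): pole of order 1 at 5/3, modulus 5/3.
The radius of convergence is the smallest modulus among the singular points: 5/3.
At the order-1 pole 5/3 set g(ρ) = (ρ - (5/3))*f(ρ) = -23*ρ/13 - 8/3.
Simple pole: residue = g(a) at a = 5/3, which is -73/13.

Radius of convergence at 0: 5/3.
At 5/3: a pole of order 1; residue -73/13.


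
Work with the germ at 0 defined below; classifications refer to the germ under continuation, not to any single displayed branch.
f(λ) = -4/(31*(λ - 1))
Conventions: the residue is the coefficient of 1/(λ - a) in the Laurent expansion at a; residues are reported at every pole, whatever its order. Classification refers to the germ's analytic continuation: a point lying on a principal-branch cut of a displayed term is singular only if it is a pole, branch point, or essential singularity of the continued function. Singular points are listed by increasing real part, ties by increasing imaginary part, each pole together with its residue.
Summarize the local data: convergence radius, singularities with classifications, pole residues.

Denominator factor (λ - 1): pole of order 1 at 1, modulus 1.
The radius of convergence is the smallest modulus among the singular points: 1.
At the order-1 pole 1 set g(λ) = (λ - (1))*f(λ) = -4/31.
Simple pole: residue = g(a) at a = 1, which is -4/31.

Radius of convergence at 0: 1.
At 1: a pole of order 1; residue -4/31.


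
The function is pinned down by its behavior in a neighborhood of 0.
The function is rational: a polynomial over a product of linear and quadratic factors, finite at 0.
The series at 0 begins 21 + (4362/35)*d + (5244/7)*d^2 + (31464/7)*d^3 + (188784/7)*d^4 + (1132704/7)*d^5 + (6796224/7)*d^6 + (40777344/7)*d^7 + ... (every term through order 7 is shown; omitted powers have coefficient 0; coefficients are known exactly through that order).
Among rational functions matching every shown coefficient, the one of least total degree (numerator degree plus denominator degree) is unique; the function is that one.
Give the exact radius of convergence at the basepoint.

No rational of total degree below 3 reproduces all 8 coefficients; solving the [2/1] Pade equations on them gives f(d) = (-8*d**2/35 + 8*d/35 - 7/2)/(d - 1/6), whose expansion matches every shown term.
Denominator factor (d - 1/6): pole of order 1 at 1/6, modulus 1/6.
The radius of convergence is the smallest modulus among the singular points: 1/6.

The radius of convergence is 1/6.


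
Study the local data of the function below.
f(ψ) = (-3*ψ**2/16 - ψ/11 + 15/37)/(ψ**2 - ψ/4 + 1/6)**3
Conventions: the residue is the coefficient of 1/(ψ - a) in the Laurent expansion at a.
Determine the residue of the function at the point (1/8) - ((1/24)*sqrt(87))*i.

The residue is ((8589708/9926323)*sqrt(87))*i.

The factor ψ**2 - ψ/4 + 1/6 splits as (ψ - a)(ψ - a') with a = (1/8) - ((1/24)*sqrt(87))*i, a' = (1/8) + ((1/24)*sqrt(87))*i. At the order-3 pole a set g(ψ) = (ψ - a)^3*f(ψ) = [-3*ψ**2/16 - ψ/11 + 15/37] / (ψ - a')^3.
Order-3 pole: residue = g''(a)/2; g''((1/8) - ((1/24)*sqrt(87))*i) = ((17179416/9926323)*sqrt(87))*i, so the residue is ((8589708/9926323)*sqrt(87))*i.


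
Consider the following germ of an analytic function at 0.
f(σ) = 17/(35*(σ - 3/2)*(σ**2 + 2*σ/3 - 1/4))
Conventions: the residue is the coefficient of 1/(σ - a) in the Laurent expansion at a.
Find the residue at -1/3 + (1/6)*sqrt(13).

The residue is -17/210 - (187/2730)*sqrt(13).

The factor σ**2 + 2*σ/3 - 1/4 splits as (σ - a)(σ - a') with a = -1/3 + (1/6)*sqrt(13), a' = -1/3 - (1/6)*sqrt(13). At the order-1 pole a set g(σ) = (σ - a)*f(σ) = [17/(35*(σ - 3/2))] / (σ - a').
Simple pole: residue = g(a) at a = -1/3 + (1/6)*sqrt(13), which is -17/210 - (187/2730)*sqrt(13).


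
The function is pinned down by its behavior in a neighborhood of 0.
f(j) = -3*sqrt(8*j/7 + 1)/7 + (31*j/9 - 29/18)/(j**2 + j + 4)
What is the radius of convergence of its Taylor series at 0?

Denominator factor (j**2 + j + 4): discriminant -15, complex-conjugate roots (-1/2) + ((1/2)*sqrt(15))*i and (-1/2) - ((1/2)*sqrt(15))*i; poles of order 1, moduli 2 and 2.
Branch term (-3/7)*sqrt(1 - j/(-7/8)): its argument vanishes at j = -7/8, a square-root branch point, modulus 7/8.
The radius of convergence is the smallest modulus among the singular points: 7/8.

The radius of convergence is 7/8.


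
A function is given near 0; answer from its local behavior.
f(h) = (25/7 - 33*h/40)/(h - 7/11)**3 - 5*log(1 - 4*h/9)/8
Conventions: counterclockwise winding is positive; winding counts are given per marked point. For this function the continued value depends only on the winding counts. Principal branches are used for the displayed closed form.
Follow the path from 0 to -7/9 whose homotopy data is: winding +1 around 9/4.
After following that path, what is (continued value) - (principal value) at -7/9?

The rational part is single-valued and drops out of the difference; each branch term changes only by its own monodromy.
(-5/8)*log(1 - h/(9/4)): each positive loop around 9/4 adds 2*pi*i to the log, so winding +1 contributes (-5/8)*(1)*2*pi*i = -(5/4)*pi*i.
Summing the contributions at h = -7/9 gives -(5/4)*pi*i.

Continued minus principal equals -(5/4)*pi*i.


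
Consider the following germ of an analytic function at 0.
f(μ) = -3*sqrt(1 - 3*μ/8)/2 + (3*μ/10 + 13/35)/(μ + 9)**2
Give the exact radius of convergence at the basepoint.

The radius of convergence is 8/3.

Denominator factor (μ + 9)^2: pole of order 2 at -9, modulus 9.
Branch term (-3/2)*sqrt(1 - μ/(8/3)): its argument vanishes at μ = 8/3, a square-root branch point, modulus 8/3.
The radius of convergence is the smallest modulus among the singular points: 8/3.


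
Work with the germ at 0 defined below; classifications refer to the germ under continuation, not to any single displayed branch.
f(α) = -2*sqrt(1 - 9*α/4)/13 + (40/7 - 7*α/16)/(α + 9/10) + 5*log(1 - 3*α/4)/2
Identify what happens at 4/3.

The point is a logarithmic branch point.

The term (5/2)*log(1 - α/(4/3)) has argument 1 - 4/3/(4/3) = 0 at 4/3: a logarithmic (infinitely-sheeted) branch point; the remaining terms are analytic or single-valued there.


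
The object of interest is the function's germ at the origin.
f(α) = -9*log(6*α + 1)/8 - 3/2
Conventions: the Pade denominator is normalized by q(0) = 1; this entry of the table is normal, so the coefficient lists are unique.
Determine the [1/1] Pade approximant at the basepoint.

Taylor coefficients needed (expand at 0): a_0 = -3/2, a_1 = -27/4, a_2 = 81/4.
Write the denominator as Q(α) = 1 + q1*α. Requiring Q*f - P = O(α^3) with deg P <= 1 kills the coefficients of α^2..α^2 in Q*f:
  α^2: a_2 + q1*a_1 = 0, i.e. 81/4 + (-27/4)*q1 = 0.
Solving this linear system: q1 = 3.
The numerator is Q*f truncated at degree 1: P0 = a_0 = -3/2; P1 = a_1 + q1*a_0 = -45/4.

The Pade approximant has numerator coefficients [-3/2, -45/4]; denominator coefficients [1, 3].


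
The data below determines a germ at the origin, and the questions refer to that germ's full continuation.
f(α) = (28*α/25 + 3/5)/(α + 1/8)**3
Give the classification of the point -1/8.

The denominator factor α + 1/8 vanishes at -1/8 and appears to the power 3; the numerator there equals 23/50, nonzero, and no other factor vanishes.
Hence a pole whose order is the multiplicity, 3.

The point is a pole of order 3.


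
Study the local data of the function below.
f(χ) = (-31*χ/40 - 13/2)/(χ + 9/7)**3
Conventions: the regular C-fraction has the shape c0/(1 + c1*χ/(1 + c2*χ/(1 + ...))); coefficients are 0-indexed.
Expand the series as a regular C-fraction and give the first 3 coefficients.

Taylor coefficients (expand at 0): a_0 = -4459/1458, a_1 = 592361/87480, a_2 = -8069761/787320.
c0 = a_0 = -4459/1458. Peel one level at a time: if S = 1 + c*χ/S' with S'(0) = 1, then c is the χ-coefficient of S and S' = c*χ/(S - 1).
S_1 = c0/f = 1 + (1727/780)*χ + (2830567/1825200)*χ^2 + ...; c1 = 1727/780.
S_2 = c1*χ/(S_1 - 1) = 1 + (-2830567/4041180)*χ + ...; c2 = -2830567/4041180.

The regular C-fraction coefficients are [-4459/1458, 1727/780, -2830567/4041180].


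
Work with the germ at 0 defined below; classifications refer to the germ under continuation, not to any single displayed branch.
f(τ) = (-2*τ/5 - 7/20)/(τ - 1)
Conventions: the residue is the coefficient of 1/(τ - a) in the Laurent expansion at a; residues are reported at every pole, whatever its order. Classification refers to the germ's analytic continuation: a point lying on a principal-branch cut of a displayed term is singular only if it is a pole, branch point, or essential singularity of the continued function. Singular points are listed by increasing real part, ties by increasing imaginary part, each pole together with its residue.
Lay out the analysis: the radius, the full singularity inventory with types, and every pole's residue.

Denominator factor (τ - 1): pole of order 1 at 1, modulus 1.
The radius of convergence is the smallest modulus among the singular points: 1.
At the order-1 pole 1 set g(τ) = (τ - (1))*f(τ) = -2*τ/5 - 7/20.
Simple pole: residue = g(a) at a = 1, which is -3/4.

Radius of convergence at 0: 1.
At 1: a pole of order 1; residue -3/4.


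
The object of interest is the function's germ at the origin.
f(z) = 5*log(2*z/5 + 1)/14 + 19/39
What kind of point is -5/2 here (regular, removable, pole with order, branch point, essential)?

The term (5/14)*log(1 - z/(-5/2)) has argument 1 - -5/2/(-5/2) = 0 at -5/2: a logarithmic (infinitely-sheeted) branch point; the remaining terms are analytic or single-valued there.

The point is a logarithmic branch point.


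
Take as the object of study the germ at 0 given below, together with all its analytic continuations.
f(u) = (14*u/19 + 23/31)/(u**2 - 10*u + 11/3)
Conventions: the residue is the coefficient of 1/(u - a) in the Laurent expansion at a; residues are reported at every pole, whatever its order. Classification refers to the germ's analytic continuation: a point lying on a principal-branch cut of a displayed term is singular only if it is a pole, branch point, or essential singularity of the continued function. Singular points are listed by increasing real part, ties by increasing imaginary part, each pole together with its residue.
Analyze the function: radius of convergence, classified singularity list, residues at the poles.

Radius of convergence at 0: 5 - (8/3)*sqrt(3).
At 5 - (8/3)*sqrt(3): a pole of order 1; residue 7/19 - (2607/9424)*sqrt(3).
At 5 + (8/3)*sqrt(3): a pole of order 1; residue 7/19 + (2607/9424)*sqrt(3).

Denominator factor (u**2 - 10*u + 11/3): discriminant 256/3, real irrational roots 5 + (8/3)*sqrt(3) and 5 - (8/3)*sqrt(3); poles of order 1, moduli 5 + (8/3)*sqrt(3) and 5 - (8/3)*sqrt(3).
The radius of convergence is the smallest modulus among the singular points: 5 - (8/3)*sqrt(3).
The factor u**2 - 10*u + 11/3 splits as (u - a)(u - a') with a = 5 - (8/3)*sqrt(3), a' = 5 + (8/3)*sqrt(3). At the order-1 pole a set g(u) = (u - a)*f(u) = [14*u/19 + 23/31] / (u - a').
Simple pole: residue = g(a) at a = 5 - (8/3)*sqrt(3), which is 7/19 - (2607/9424)*sqrt(3).
The factor u**2 - 10*u + 11/3 splits as (u - a)(u - a') with a = 5 + (8/3)*sqrt(3), a' = 5 - (8/3)*sqrt(3). At the order-1 pole a set g(u) = (u - a)*f(u) = [14*u/19 + 23/31] / (u - a').
Simple pole: residue = g(a) at a = 5 + (8/3)*sqrt(3), which is 7/19 + (2607/9424)*sqrt(3).
List the singular points by increasing real part (a conjugate pair: the negative imaginary part first).


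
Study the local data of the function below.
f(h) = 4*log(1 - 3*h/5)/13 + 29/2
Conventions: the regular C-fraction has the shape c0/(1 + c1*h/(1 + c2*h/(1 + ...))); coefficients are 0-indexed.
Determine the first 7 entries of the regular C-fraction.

Taylor coefficients (expand at 0): a_0 = 29/2, a_1 = -12/65, a_2 = -18/325, a_3 = -36/1625, a_4 = -81/8125, a_5 = -972/203125, a_6 = -486/203125.
c0 = a_0 = 29/2. Peel one level at a time: if S = 1 + c*h/S' with S'(0) = 1, then c is the h-coefficient of S and S' = c*h/(S - 1).
S_1 = c0/f = 1 + (24/1885)*h + (14148/3553225)*h^2 + ...; c1 = 24/1885.
S_2 = c1*h/(S_1 - 1) = 1 + (-1179/3770)*h + (-3/100)*h^2 + ...; c2 = -1179/3770.
S_3 = c2*h/(S_2 - 1) = 1 + (-377/3930)*h + (-151177/7722450)*h^2 + ...; c3 = -377/3930.
S_4 = c3*h/(S_3 - 1) = 1 + (-401/1965)*h + (-3/125)*h^2 + ...; c4 = -401/1965.
S_5 = c4*h/(S_4 - 1) = 1 + (-1179/10025)*h + (-4311603/201001250)*h^2 + ...; c5 = -1179/10025.
S_6 = c5*h/(S_5 - 1) = 1 + (-3657/20050)*h + ...; c6 = -3657/20050.

The regular C-fraction coefficients are [29/2, 24/1885, -1179/3770, -377/3930, -401/1965, -1179/10025, -3657/20050].


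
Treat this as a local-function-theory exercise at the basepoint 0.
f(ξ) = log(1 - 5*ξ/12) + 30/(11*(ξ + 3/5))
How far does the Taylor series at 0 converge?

Denominator factor (ξ + 3/5): pole of order 1 at -3/5, modulus 3/5.
Branch term (1)*log(1 - ξ/(12/5)): its argument vanishes at ξ = 12/5, a logarithmic branch point, modulus 12/5.
The radius of convergence is the smallest modulus among the singular points: 3/5.

The radius of convergence is 3/5.


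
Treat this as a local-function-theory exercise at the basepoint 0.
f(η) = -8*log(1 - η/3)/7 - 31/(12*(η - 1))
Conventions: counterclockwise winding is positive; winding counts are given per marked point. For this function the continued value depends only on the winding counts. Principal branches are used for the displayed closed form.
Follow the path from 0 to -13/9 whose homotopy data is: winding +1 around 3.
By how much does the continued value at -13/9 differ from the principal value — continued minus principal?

The rational part is single-valued and drops out of the difference; each branch term changes only by its own monodromy.
(-8/7)*log(1 - η/(3)): each positive loop around 3 adds 2*pi*i to the log, so winding +1 contributes (-8/7)*(1)*2*pi*i = -(16/7)*pi*i.
Summing the contributions at η = -13/9 gives -(16/7)*pi*i.

Continued minus principal equals -(16/7)*pi*i.


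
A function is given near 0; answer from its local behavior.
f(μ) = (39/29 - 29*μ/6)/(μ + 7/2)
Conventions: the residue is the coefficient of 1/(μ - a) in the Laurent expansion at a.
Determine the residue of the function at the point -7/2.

The residue is 6355/348.

At the order-1 pole -7/2 set g(μ) = (μ - (-7/2))*f(μ) = 39/29 - 29*μ/6.
Simple pole: residue = g(a) at a = -7/2, which is 6355/348.


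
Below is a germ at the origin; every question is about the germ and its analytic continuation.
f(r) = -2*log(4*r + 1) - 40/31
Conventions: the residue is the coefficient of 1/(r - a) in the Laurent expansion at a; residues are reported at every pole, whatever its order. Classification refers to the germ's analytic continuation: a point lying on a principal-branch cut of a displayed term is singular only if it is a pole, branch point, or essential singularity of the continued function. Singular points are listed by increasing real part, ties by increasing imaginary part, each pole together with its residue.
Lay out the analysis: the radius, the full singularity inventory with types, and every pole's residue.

Radius of convergence at 0: 1/4.
At -1/4: a logarithmic branch point.

Branch term (-2)*log(1 - r/(-1/4)): its argument vanishes at r = -1/4, a logarithmic branch point, modulus 1/4.
The radius of convergence is the smallest modulus among the singular points: 1/4.


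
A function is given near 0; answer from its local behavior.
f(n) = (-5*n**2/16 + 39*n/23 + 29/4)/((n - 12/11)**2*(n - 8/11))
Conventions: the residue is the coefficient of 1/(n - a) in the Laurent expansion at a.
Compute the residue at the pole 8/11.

The residue is 92595/1472.

At the order-1 pole 8/11 set g(n) = (n - (8/11))*f(n) = (-5*n**2/16 + 39*n/23 + 29/4)/(n - 12/11)**2.
Simple pole: residue = g(a) at a = 8/11, which is 92595/1472.


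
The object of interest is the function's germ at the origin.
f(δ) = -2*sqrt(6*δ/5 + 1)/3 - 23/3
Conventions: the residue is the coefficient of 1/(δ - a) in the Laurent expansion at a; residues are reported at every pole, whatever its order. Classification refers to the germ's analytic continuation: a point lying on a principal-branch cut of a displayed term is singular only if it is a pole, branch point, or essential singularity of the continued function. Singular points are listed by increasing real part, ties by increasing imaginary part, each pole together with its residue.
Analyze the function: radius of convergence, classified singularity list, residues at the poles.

Branch term (-2/3)*sqrt(1 - δ/(-5/6)): its argument vanishes at δ = -5/6, a square-root branch point, modulus 5/6.
The radius of convergence is the smallest modulus among the singular points: 5/6.

Radius of convergence at 0: 5/6.
At -5/6: an algebraic (square-root) branch point.


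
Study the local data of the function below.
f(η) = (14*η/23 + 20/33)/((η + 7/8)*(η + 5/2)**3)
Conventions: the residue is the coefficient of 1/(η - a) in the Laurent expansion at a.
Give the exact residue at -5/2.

At the order-3 pole -5/2 set g(η) = (η - (-5/2))^3*f(η) = (14*η/23 + 20/33)/(η + 7/8).
Order-3 pole: residue = g''(a)/2; g''(-5/2) = -57088/1667523, so the residue is -28544/1667523.

The residue is -28544/1667523.


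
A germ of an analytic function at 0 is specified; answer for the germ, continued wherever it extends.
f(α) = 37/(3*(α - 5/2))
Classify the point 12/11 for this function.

The point is a regular point.

Denominator factors: α - 5/2 = -31/22 at α = 12/11 — none vanishes.
So the germ continues analytically to 12/11.


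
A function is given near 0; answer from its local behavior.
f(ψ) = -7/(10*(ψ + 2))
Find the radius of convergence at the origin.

The radius of convergence is 2.

Denominator factor (ψ + 2): pole of order 1 at -2, modulus 2.
The radius of convergence is the smallest modulus among the singular points: 2.


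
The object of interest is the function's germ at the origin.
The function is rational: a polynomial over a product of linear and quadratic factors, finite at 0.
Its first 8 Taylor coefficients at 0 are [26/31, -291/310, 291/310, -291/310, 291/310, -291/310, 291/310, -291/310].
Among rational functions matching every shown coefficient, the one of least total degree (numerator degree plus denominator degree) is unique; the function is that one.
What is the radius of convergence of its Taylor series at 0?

No rational of total degree below 2 reproduces all 8 coefficients; solving the [1/1] Pade equations on them gives f(u) = (26/31 - u/10)/(u + 1), whose expansion matches every shown term.
Denominator factor (u + 1): pole of order 1 at -1, modulus 1.
The radius of convergence is the smallest modulus among the singular points: 1.

The radius of convergence is 1.


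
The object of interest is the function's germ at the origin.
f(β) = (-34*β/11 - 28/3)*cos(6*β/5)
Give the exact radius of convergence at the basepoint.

The radius of convergence is infinite.

The factor cos(6*β/5) is entire and contributes no finite singular point.
The polynomial part has no poles.
No finite singular points: the Taylor series at 0 converges everywhere.


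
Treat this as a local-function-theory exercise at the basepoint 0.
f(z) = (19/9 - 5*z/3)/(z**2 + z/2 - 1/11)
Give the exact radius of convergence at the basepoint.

The radius of convergence is -1/4 + (3/44)*sqrt(33).

Denominator factor (z**2 + z/2 - 1/11): discriminant 27/44, real irrational roots -1/4 + (3/44)*sqrt(33) and -1/4 - (3/44)*sqrt(33); poles of order 1, moduli -1/4 + (3/44)*sqrt(33) and 1/4 + (3/44)*sqrt(33).
The radius of convergence is the smallest modulus among the singular points: -1/4 + (3/44)*sqrt(33).


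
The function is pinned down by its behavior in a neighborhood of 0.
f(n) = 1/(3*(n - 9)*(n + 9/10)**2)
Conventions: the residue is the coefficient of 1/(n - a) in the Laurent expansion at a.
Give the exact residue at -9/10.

The residue is -100/29403.

At the order-2 pole -9/10 set g(n) = (n - (-9/10))^2*f(n) = 1/(3*(n - 9)).
Order-2 pole: residue = g'(a); g'(-9/10) = -100/29403, so the residue is -100/29403.


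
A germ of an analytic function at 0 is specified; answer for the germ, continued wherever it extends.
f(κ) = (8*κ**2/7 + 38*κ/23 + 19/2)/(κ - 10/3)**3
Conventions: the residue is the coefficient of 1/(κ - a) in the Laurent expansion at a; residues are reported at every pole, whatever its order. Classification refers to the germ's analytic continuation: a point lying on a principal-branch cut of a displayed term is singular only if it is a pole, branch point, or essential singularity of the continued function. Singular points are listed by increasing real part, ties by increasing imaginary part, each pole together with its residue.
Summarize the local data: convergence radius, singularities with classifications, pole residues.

Denominator factor (κ - 10/3)^3: pole of order 3 at 10/3, modulus 10/3.
The radius of convergence is the smallest modulus among the singular points: 10/3.
At the order-3 pole 10/3 set g(κ) = (κ - (10/3))^3*f(κ) = 8*κ**2/7 + 38*κ/23 + 19/2.
Order-3 pole: residue = g''(a)/2; g''(10/3) = 16/7, so the residue is 8/7.

Radius of convergence at 0: 10/3.
At 10/3: a pole of order 3; residue 8/7.


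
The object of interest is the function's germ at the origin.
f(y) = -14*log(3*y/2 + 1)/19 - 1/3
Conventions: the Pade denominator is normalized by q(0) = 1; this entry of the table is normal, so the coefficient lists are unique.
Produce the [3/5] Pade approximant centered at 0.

Taylor coefficients needed (expand at 0): a_0 = -1/3, a_1 = -21/19, a_2 = 63/76, a_3 = -63/76, a_4 = 567/608, a_5 = -1701/1520, a_6 = 1701/1216, a_7 = -2187/1216, a_8 = 45927/19456.
Write the denominator as Q(y) = 1 + q1*y + q2*y^2 + q3*y^3 + q4*y^4 + q5*y^5. Requiring Q*f - P = O(y^9) with deg P <= 3 kills the coefficients of y^4..y^8 in Q*f:
  y^4: a_4 + q1*a_3 + q2*a_2 + q3*a_1 + q4*a_0 = 0, i.e. 567/608 + (-63/76)*q1 + (63/76)*q2 + (-21/19)*q3 + (-1/3)*q4 = 0.
  y^5: a_5 + q1*a_4 + q2*a_3 + q3*a_2 + q4*a_1 + q5*a_0 = 0, i.e. -1701/1520 + (567/608)*q1 + (-63/76)*q2 + (63/76)*q3 + (-21/19)*q4 + (-1/3)*q5 = 0.
  y^6: a_6 + q1*a_5 + q2*a_4 + q3*a_3 + q4*a_2 + q5*a_1 = 0, i.e. 1701/1216 + (-1701/1520)*q1 + (567/608)*q2 + (-63/76)*q3 + (63/76)*q4 + (-21/19)*q5 = 0.
  y^7: a_7 + q1*a_6 + q2*a_5 + q3*a_4 + q4*a_3 + q5*a_2 = 0, i.e. -2187/1216 + (1701/1216)*q1 + (-1701/1520)*q2 + (567/608)*q3 + (-63/76)*q4 + (63/76)*q5 = 0.
  y^8: a_8 + q1*a_7 + q2*a_6 + q3*a_5 + q4*a_4 + q5*a_3 = 0, i.e. 45927/19456 + (-2187/1216)*q1 + (1701/1216)*q2 + (-1701/1520)*q3 + (567/608)*q4 + (-63/76)*q5 = 0.
Solving this linear system: q1 = 469881/173408, q2 = 2623671/1213856, q3 = 2128491/4855424, q4 = -13365/693632, q5 = 70713/27745280.
The numerator is Q*f truncated at degree 3: P0 = a_0 = -1/3; P1 = a_1 + q1*a_0 = -6617481/3294752; P2 = a_2 + q1*a_1 + q2*a_0 = -33285429/11531632; P3 = a_3 + q1*a_2 + q2*a_1 + q3*a_0 = -51562107/46126528.

The Pade approximant has numerator coefficients [-1/3, -6617481/3294752, -33285429/11531632, -51562107/46126528]; denominator coefficients [1, 469881/173408, 2623671/1213856, 2128491/4855424, -13365/693632, 70713/27745280].


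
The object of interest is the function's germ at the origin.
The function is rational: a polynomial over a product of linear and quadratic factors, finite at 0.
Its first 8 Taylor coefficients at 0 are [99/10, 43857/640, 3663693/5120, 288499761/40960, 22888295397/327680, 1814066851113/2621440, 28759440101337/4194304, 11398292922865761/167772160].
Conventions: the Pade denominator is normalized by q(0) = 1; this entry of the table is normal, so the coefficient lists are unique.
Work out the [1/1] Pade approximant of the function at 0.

The Pade approximant has numerator coefficients [99/10, -9880893/283520]; denominator coefficients [1, -37007/3544].

Taylor coefficients needed (read off): a_0 = 99/10, a_1 = 43857/640, a_2 = 3663693/5120.
Write the denominator as Q(τ) = 1 + q1*τ. Requiring Q*f - P = O(τ^3) with deg P <= 1 kills the coefficients of τ^2..τ^2 in Q*f:
  τ^2: a_2 + q1*a_1 = 0, i.e. 3663693/5120 + (43857/640)*q1 = 0.
Solving this linear system: q1 = -37007/3544.
The numerator is Q*f truncated at degree 1: P0 = a_0 = 99/10; P1 = a_1 + q1*a_0 = -9880893/283520.


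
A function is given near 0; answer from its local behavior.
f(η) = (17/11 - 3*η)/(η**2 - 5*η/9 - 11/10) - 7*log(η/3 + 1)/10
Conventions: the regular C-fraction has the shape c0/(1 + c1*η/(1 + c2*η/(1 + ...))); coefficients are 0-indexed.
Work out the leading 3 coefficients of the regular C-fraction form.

Taylor coefficients (expand at 0): a_0 = -170/121, a_1 = 383749/119790, a_2 = -70541617/23718420.
c0 = a_0 = -170/121. Peel one level at a time: if S = 1 + c*η/S' with S'(0) = 1, then c is the η-coefficient of S and S' = c*η/(S - 1).
S_1 = c0/f = 1 + (383749/168300)*η + (2645543047/858330000)*η^2 + ...; c1 = 383749/168300.
S_2 = c1*η/(S_1 - 1) = 1 + (-2645543047/1957119900)*η + ...; c2 = -2645543047/1957119900.

The regular C-fraction coefficients are [-170/121, 383749/168300, -2645543047/1957119900].


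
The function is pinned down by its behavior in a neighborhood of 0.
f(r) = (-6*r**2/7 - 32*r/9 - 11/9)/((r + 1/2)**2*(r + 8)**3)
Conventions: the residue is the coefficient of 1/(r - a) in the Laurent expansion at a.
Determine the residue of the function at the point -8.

The residue is 7144/1063125.

At the order-3 pole -8 set g(r) = (r - (-8))^3*f(r) = (-6*r**2/7 - 32*r/9 - 11/9)/(r + 1/2)**2.
Order-3 pole: residue = g''(a)/2; g''(-8) = 14288/1063125, so the residue is 7144/1063125.


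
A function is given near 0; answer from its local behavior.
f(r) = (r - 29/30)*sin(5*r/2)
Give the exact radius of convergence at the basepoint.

The factor sin(5*r/2) is entire and contributes no finite singular point.
The polynomial part has no poles.
No finite singular points: the Taylor series at 0 converges everywhere.

The radius of convergence is infinite.


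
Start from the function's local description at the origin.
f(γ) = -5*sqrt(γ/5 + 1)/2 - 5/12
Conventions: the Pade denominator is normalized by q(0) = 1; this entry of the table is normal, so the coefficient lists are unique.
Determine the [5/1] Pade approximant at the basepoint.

Taylor coefficients needed (expand at 0): a_0 = -35/12, a_1 = -1/4, a_2 = 1/80, a_3 = -1/800, a_4 = 1/6400, a_5 = -7/320000, a_6 = 21/6400000.
Write the denominator as Q(γ) = 1 + q1*γ. Requiring Q*f - P = O(γ^7) with deg P <= 5 kills the coefficients of γ^6..γ^6 in Q*f:
  γ^6: a_6 + q1*a_5 = 0, i.e. 21/6400000 + (-7/320000)*q1 = 0.
Solving this linear system: q1 = 3/20.
The numerator is Q*f truncated at degree 5: P0 = a_0 = -35/12; P1 = a_1 + q1*a_0 = -11/16; P2 = a_2 + q1*a_1 = -1/40; P3 = a_3 + q1*a_2 = 1/1600; P4 = a_4 + q1*a_3 = -1/32000; P5 = a_5 + q1*a_4 = 1/640000.

The Pade approximant has numerator coefficients [-35/12, -11/16, -1/40, 1/1600, -1/32000, 1/640000]; denominator coefficients [1, 3/20].


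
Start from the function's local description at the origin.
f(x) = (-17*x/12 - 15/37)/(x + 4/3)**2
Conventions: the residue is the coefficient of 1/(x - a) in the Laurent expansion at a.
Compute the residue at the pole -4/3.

The residue is -17/12.

At the order-2 pole -4/3 set g(x) = (x - (-4/3))^2*f(x) = -17*x/12 - 15/37.
Order-2 pole: residue = g'(a); g'(-4/3) = -17/12, so the residue is -17/12.


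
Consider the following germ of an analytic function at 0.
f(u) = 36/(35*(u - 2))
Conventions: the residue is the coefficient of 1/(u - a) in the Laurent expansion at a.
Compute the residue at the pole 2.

At the order-1 pole 2 set g(u) = (u - (2))*f(u) = 36/35.
Simple pole: residue = g(a) at a = 2, which is 36/35.

The residue is 36/35.
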